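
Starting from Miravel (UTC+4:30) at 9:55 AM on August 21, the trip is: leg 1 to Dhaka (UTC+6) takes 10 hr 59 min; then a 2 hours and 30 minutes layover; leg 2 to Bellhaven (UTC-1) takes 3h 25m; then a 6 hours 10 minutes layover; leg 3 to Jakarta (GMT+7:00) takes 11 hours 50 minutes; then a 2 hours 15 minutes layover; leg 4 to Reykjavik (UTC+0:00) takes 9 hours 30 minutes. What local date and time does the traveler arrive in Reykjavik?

4:04 AM on August 23

Convert departure to UTC: 9:55 AM − 4:30 = 5:25 AM UTC on Aug 21.
Add 10 hours 59 minutes leg 1 → 4:24 PM UTC.
Add 2 hours and 30 minutes layover in Dhaka → 6:54 PM UTC.
Add 3 hours 25 minutes leg 2 → 10:19 PM UTC.
Add 6 hours 10 minutes layover in Bellhaven → 4:29 AM UTC (Aug 22).
Add 11 hours 50 minutes leg 3 → 4:19 PM UTC.
Add 2 hours and 15 minutes layover in Jakarta → 6:34 PM UTC.
Add 9 hours and 30 minutes leg 4 → 4:04 AM UTC (Aug 23).
Reykjavik is UTC+0, so local arrival is the same: 4:04 AM on Aug 23.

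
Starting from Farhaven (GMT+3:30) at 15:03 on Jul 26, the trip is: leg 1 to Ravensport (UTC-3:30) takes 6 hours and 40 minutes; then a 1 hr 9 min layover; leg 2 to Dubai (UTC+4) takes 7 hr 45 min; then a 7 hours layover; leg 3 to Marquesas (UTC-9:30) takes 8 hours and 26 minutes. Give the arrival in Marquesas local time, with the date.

Convert departure to UTC: 15:03 − 3:30 = 11:33 UTC on Jul 26.
Add 6 hours and 40 minutes leg 1 → 18:13 UTC.
Add 1 hour and 9 minutes layover in Ravensport → 19:22 UTC.
Add 7 hours and 45 minutes leg 2 → 03:07 UTC (Jul 27).
Add 7 hours layover in Dubai → 10:07 UTC.
Add 8 hours 26 minutes leg 3 → 18:33 UTC.
Marquesas is UTC−9:30, so local arrival = 18:33 − 9:30 = 09:03 on Jul 27.

09:03 on Jul 27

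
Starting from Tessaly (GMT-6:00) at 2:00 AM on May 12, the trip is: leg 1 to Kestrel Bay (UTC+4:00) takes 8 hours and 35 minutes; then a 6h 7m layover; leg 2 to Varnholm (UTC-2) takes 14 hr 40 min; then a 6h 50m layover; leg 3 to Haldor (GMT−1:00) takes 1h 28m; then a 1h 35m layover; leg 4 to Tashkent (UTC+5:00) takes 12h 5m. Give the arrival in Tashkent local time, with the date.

4:20 PM on May 14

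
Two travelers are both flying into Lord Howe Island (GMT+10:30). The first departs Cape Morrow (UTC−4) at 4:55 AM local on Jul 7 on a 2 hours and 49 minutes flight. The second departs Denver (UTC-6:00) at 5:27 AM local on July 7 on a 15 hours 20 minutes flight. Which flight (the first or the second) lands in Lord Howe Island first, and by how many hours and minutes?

Flight 1 in UTC: 4:55 AM + 4:00 = 8:55 AM on Jul 7.
+2 hours 49 minutes → arrive 11:44 AM UTC on Jul 7.
Flight 2 in UTC: 5:27 AM + 6:00 = 11:27 AM on Jul 7.
+15 hours and 20 minutes → arrive 2:47 AM UTC on Jul 8.
Flight 1 lands earlier by 15 hours 3 minutes.

the first, by 15 hours 3 minutes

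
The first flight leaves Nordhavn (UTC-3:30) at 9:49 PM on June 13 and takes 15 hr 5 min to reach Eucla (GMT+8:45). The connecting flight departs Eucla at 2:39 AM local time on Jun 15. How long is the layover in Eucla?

Convert departure to UTC: 9:49 PM + 3:30 = 1:19 AM UTC on Jun 14.
Add 15 hours and 5 minutes flight time → 4:24 PM UTC.
Eucla is UTC+8:45, so local arrival = 4:24 PM + 8:45 = 1:09 AM on Jun 15.
Layover = 2:39 AM − 1:09 AM = 1 hour 30 minutes.

1 hour 30 minutes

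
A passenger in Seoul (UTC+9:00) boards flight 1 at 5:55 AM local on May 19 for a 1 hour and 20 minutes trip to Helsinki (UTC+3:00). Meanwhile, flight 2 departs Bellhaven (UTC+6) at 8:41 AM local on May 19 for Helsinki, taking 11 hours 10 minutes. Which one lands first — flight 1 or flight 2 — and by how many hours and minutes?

the first, by 15 hours 36 minutes

Flight 1 in UTC: 5:55 AM − 9:00 = 8:55 PM on May 18.
+1 hour 20 minutes → arrive 10:15 PM UTC on May 18.
Flight 2 in UTC: 8:41 AM − 6:00 = 2:41 AM on May 19.
+11 hours and 10 minutes → arrive 1:51 PM UTC on May 19.
Flight 1 lands earlier by 15 hours 36 minutes.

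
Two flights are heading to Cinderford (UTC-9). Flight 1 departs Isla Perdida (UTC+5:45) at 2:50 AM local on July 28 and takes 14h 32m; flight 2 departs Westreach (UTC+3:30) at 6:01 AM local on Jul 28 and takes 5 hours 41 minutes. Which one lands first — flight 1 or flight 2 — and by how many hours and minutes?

Flight 1 in UTC: 2:50 AM − 5:45 = 9:05 PM on Jul 27.
+14 hours and 32 minutes → arrive 11:37 AM UTC on Jul 28.
Flight 2 in UTC: 6:01 AM − 3:30 = 2:31 AM on Jul 28.
+5 hours and 41 minutes → arrive 8:12 AM UTC on Jul 28.
Flight 2 lands earlier by 3 hours 25 minutes.

the second, by 3 hours 25 minutes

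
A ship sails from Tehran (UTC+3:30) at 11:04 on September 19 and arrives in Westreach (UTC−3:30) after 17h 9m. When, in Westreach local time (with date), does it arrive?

Westreach is 7:00 behind Tehran.
After 17 hours and 9 minutes it is 04:13 (Sep 20) in Tehran.
Shift by the zone difference: 04:13 − 7:00 = 21:13 on Sep 19 in Westreach.

21:13 on Sep 19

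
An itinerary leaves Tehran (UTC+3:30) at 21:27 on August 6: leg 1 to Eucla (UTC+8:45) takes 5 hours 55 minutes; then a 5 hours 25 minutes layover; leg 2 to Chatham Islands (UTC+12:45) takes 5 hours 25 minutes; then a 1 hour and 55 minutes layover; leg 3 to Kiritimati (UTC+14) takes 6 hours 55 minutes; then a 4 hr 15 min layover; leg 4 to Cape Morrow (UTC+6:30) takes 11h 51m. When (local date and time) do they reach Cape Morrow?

Convert departure to UTC: 21:27 − 3:30 = 17:57 UTC on Aug 6.
Add 5 hours and 55 minutes leg 1 → 23:52 UTC.
Add 5 hours 25 minutes layover in Eucla → 05:17 UTC (Aug 7).
Add 5 hours and 25 minutes leg 2 → 10:42 UTC.
Add 1 hour and 55 minutes layover in Chatham Islands → 12:37 UTC.
Add 6 hours 55 minutes leg 3 → 19:32 UTC.
Add 4 hours 15 minutes layover in Kiritimati → 23:47 UTC.
Add 11 hours 51 minutes leg 4 → 11:38 UTC (Aug 8).
Cape Morrow is UTC+6:30, so local arrival = 11:38 + 6:30 = 18:08 on Aug 8.

18:08 on Aug 8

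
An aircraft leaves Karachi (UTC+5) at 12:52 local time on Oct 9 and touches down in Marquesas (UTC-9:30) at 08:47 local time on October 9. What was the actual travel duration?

10 hours 25 minutes

Departure in UTC: 12:52 − 5:00 = 07:52 on Oct 9.
Arrival in UTC: 08:47 + 9:30 = 18:17 on Oct 9.
Elapsed = 18:17 − 07:52 = 10 hours 25 minutes.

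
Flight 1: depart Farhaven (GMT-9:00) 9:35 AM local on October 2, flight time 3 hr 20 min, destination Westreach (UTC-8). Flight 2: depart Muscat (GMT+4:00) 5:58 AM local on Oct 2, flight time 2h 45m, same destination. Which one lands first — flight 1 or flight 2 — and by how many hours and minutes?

Flight 1 in UTC: 9:35 AM + 9:00 = 6:35 PM on Oct 2.
+3 hours and 20 minutes → arrive 9:55 PM UTC on Oct 2.
Flight 2 in UTC: 5:58 AM − 4:00 = 1:58 AM on Oct 2.
+2 hours and 45 minutes → arrive 4:43 AM UTC on Oct 2.
Flight 2 lands earlier by 17 hours 12 minutes.

the second, by 17 hours 12 minutes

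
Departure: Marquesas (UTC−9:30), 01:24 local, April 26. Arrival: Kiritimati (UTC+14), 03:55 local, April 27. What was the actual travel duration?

3 hours 1 minute

Kiritimati is 23:30 ahead of Marquesas.
Clock-face elapsed time (ignoring zones) is 26 hours 31 minutes.
Actual elapsed = 26 hours 31 minutes − 23:30 = 3 hours 1 minute.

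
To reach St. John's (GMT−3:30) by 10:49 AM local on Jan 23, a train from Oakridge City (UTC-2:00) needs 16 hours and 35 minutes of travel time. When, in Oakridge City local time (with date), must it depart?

7:44 PM on January 22

Target arrival in UTC: 10:49 AM + 3:30 = 2:19 PM on Jan 23.
Subtract 16 hours and 35 minutes → departure 9:44 PM UTC on Jan 22.
Oakridge City is UTC−2:00: 9:44 PM − 2:00 = 7:44 PM on Jan 22.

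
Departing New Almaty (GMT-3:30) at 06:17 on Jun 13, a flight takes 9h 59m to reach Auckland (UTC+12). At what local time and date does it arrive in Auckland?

07:46 on June 14

Convert departure to UTC: 06:17 + 3:30 = 09:47 UTC on Jun 13.
Add 9 hours and 59 minutes travel time → 19:46 UTC.
Auckland is UTC+12:00, so local arrival = 19:46 + 12:00 = 07:46 on Jun 14.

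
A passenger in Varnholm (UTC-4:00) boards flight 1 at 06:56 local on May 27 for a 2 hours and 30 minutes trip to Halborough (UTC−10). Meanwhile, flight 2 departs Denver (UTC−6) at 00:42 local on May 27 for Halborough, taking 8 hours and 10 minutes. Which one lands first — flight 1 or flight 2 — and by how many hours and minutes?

Flight 1 in UTC: 06:56 + 4:00 = 10:56 on May 27.
+2 hours and 30 minutes → arrive 13:26 UTC on May 27.
Flight 2 in UTC: 00:42 + 6:00 = 06:42 on May 27.
+8 hours and 10 minutes → arrive 14:52 UTC on May 27.
Flight 1 lands earlier by 1 hour 26 minutes.

the first, by 1 hour 26 minutes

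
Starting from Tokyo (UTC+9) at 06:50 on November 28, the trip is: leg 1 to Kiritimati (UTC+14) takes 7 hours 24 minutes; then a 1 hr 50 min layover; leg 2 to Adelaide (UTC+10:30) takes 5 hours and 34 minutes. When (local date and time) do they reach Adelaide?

Convert departure to UTC: 06:50 − 9:00 = 21:50 UTC on Nov 27.
Add 7 hours 24 minutes leg 1 → 05:14 UTC (Nov 28).
Add 1 hour and 50 minutes layover in Kiritimati → 07:04 UTC.
Add 5 hours and 34 minutes leg 2 → 12:38 UTC.
Adelaide is UTC+10:30, so local arrival = 12:38 + 10:30 = 23:08 on Nov 28.

23:08 on November 28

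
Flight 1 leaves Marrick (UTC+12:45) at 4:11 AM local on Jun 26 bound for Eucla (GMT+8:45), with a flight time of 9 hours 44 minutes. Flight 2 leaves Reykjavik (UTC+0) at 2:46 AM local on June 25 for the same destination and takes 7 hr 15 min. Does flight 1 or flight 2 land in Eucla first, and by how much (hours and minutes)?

the second, by 15 hours 9 minutes

Flight 1 in UTC: 4:11 AM − 12:45 = 3:26 PM on Jun 25.
+9 hours and 44 minutes → arrive 1:10 AM UTC on Jun 26.
Flight 2 departs at 2:46 AM UTC (Jun 25).
+7 hours and 15 minutes → arrive 10:01 AM UTC on Jun 25.
Flight 2 lands earlier by 15 hours 9 minutes.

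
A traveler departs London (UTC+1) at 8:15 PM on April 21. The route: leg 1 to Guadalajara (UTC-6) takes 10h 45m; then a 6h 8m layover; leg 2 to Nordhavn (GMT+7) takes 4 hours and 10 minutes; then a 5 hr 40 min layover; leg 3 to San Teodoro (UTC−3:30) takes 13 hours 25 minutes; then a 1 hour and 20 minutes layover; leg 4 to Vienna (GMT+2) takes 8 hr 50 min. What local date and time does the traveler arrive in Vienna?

Convert departure to UTC: 8:15 PM − 1:00 = 7:15 PM UTC on Apr 21.
Add 10 hours and 45 minutes leg 1 → 6:00 AM UTC (Apr 22).
Add 6 hours 8 minutes layover in Guadalajara → 12:08 PM UTC.
Add 4 hours and 10 minutes leg 2 → 4:18 PM UTC.
Add 5 hours 40 minutes layover in Nordhavn → 9:58 PM UTC.
Add 13 hours and 25 minutes leg 3 → 11:23 AM UTC (Apr 23).
Add 1 hour and 20 minutes layover in San Teodoro → 12:43 PM UTC.
Add 8 hours 50 minutes leg 4 → 9:33 PM UTC.
Vienna is UTC+2:00, so local arrival = 9:33 PM + 2:00 = 11:33 PM on Apr 23.

11:33 PM on Apr 23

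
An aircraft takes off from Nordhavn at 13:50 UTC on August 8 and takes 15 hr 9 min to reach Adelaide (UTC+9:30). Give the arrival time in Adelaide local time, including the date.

Departure is given in UTC: 13:50 on Aug 8.
Add 15 hours 9 minutes → 04:59 UTC (Aug 9).
Adelaide is UTC+9:30: 04:59 + 9:30 = 14:29 on Aug 9.

14:29 on Aug 9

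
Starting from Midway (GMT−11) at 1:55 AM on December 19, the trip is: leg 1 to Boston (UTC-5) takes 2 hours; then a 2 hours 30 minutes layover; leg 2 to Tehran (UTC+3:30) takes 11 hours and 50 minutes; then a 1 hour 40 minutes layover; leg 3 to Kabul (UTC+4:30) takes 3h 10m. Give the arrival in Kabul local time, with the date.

Convert departure to UTC: 1:55 AM + 11:00 = 12:55 PM UTC on Dec 19.
Add 2 hours leg 1 → 2:55 PM UTC.
Add 2 hours 30 minutes layover in Boston → 5:25 PM UTC.
Add 11 hours 50 minutes leg 2 → 5:15 AM UTC (Dec 20).
Add 1 hour 40 minutes layover in Tehran → 6:55 AM UTC.
Add 3 hours and 10 minutes leg 3 → 10:05 AM UTC.
Kabul is UTC+4:30, so local arrival = 10:05 AM + 4:30 = 2:35 PM on Dec 20.

2:35 PM on December 20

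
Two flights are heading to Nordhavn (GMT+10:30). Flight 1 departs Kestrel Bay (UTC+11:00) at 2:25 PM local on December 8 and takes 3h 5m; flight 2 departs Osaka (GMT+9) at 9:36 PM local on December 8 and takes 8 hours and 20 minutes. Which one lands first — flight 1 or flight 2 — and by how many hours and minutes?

the first, by 14 hours 26 minutes

Flight 1 in UTC: 2:25 PM − 11:00 = 3:25 AM on Dec 8.
+3 hours and 5 minutes → arrive 6:30 AM UTC on Dec 8.
Flight 2 in UTC: 9:36 PM − 9:00 = 12:36 PM on Dec 8.
+8 hours 20 minutes → arrive 8:56 PM UTC on Dec 8.
Flight 1 lands earlier by 14 hours 26 minutes.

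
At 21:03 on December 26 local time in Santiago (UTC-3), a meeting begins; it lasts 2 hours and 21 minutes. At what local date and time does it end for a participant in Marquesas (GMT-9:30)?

16:54 on Dec 26

Marquesas is 6:30 behind Santiago.
After 2 hours and 21 minutes it is 23:24 in Santiago.
Shift by the zone difference: 23:24 − 6:30 = 16:54 on Dec 26 in Marquesas.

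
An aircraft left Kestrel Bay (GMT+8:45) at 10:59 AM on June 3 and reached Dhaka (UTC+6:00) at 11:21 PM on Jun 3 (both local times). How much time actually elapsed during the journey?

Dhaka is 2:45 behind Kestrel Bay.
Clock-face elapsed time (ignoring zones) is 12 hours 22 minutes.
Actual elapsed = 12 hours 22 minutes + 2:45 = 15 hours 7 minutes.

15 hours 7 minutes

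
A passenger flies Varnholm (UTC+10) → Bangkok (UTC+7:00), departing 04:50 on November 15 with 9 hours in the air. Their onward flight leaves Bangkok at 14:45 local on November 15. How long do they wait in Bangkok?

Convert departure to UTC: 04:50 − 10:00 = 18:50 UTC on Nov 14.
Add 9 hours flight time → 03:50 UTC (Nov 15).
Bangkok is UTC+7:00, so local arrival = 03:50 + 7:00 = 10:50 on Nov 15.
Layover = 14:45 − 10:50 = 3 hours 55 minutes.

3 hours 55 minutes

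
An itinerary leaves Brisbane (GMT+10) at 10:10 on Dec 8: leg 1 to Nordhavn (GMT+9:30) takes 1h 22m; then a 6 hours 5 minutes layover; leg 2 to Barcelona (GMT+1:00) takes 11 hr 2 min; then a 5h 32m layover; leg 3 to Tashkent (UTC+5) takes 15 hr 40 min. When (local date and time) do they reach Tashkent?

20:51 on December 9

Convert departure to UTC: 10:10 − 10:00 = 00:10 UTC on Dec 8.
Add 1 hour 22 minutes leg 1 → 01:32 UTC.
Add 6 hours 5 minutes layover in Nordhavn → 07:37 UTC.
Add 11 hours and 2 minutes leg 2 → 18:39 UTC.
Add 5 hours 32 minutes layover in Barcelona → 00:11 UTC (Dec 9).
Add 15 hours and 40 minutes leg 3 → 15:51 UTC.
Tashkent is UTC+5:00, so local arrival = 15:51 + 5:00 = 20:51 on Dec 9.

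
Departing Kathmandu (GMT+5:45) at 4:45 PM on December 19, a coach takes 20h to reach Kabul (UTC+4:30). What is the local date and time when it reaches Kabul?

11:30 AM on December 20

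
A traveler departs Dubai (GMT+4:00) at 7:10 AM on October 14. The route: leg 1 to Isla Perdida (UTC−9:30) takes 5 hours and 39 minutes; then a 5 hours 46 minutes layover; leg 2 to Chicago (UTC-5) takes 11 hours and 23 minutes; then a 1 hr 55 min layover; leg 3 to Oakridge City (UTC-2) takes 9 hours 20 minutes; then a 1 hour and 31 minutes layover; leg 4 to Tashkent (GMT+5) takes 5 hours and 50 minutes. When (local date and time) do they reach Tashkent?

1:34 AM on Oct 16

Convert departure to UTC: 7:10 AM − 4:00 = 3:10 AM UTC on Oct 14.
Add 5 hours and 39 minutes leg 1 → 8:49 AM UTC.
Add 5 hours and 46 minutes layover in Isla Perdida → 2:35 PM UTC.
Add 11 hours and 23 minutes leg 2 → 1:58 AM UTC (Oct 15).
Add 1 hour and 55 minutes layover in Chicago → 3:53 AM UTC.
Add 9 hours 20 minutes leg 3 → 1:13 PM UTC.
Add 1 hour 31 minutes layover in Oakridge City → 2:44 PM UTC.
Add 5 hours 50 minutes leg 4 → 8:34 PM UTC.
Tashkent is UTC+5:00, so local arrival = 8:34 PM + 5:00 = 1:34 AM on Oct 16.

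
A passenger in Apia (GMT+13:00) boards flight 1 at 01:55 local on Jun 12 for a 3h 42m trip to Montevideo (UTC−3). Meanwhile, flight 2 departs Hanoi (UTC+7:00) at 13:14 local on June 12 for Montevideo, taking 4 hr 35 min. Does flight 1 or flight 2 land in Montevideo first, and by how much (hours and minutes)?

the first, by 18 hours 12 minutes

Flight 1 in UTC: 01:55 − 13:00 = 12:55 on Jun 11.
+3 hours 42 minutes → arrive 16:37 UTC on Jun 11.
Flight 2 in UTC: 13:14 − 7:00 = 06:14 on Jun 12.
+4 hours 35 minutes → arrive 10:49 UTC on Jun 12.
Flight 1 lands earlier by 18 hours 12 minutes.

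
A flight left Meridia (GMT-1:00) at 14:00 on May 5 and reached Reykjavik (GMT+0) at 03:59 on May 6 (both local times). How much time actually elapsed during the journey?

Departure in UTC: 14:00 + 1:00 = 15:00 on May 5.
Arrival is already UTC: 03:59 on May 6.
Elapsed = 03:59 − 15:00 (+1 day) = 12 hours 59 minutes.

12 hours 59 minutes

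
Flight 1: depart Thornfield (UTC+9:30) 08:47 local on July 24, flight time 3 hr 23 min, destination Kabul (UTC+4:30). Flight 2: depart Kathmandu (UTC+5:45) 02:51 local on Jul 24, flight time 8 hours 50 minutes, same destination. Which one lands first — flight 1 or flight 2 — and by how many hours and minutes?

the first, by 3 hours 16 minutes

Flight 1 in UTC: 08:47 − 9:30 = 23:17 on Jul 23.
+3 hours and 23 minutes → arrive 02:40 UTC on Jul 24.
Flight 2 in UTC: 02:51 − 5:45 = 21:06 on Jul 23.
+8 hours 50 minutes → arrive 05:56 UTC on Jul 24.
Flight 1 lands earlier by 3 hours 16 minutes.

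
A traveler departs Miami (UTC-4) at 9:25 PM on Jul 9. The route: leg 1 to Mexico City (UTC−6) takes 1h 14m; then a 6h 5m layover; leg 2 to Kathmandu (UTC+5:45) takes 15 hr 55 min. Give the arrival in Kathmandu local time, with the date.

6:24 AM on July 11

Convert departure to UTC: 9:25 PM + 4:00 = 1:25 AM UTC on Jul 10.
Add 1 hour 14 minutes leg 1 → 2:39 AM UTC.
Add 6 hours 5 minutes layover in Mexico City → 8:44 AM UTC.
Add 15 hours and 55 minutes leg 2 → 12:39 AM UTC (Jul 11).
Kathmandu is UTC+5:45, so local arrival = 12:39 AM + 5:45 = 6:24 AM on Jul 11.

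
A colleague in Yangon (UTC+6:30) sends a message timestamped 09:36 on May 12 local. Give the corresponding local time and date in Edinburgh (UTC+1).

04:06 on May 12

In UTC: 09:36 − 6:30 = 03:06 on May 12.
Edinburgh is UTC+1:00: 03:06 + 1:00 = 04:06 on May 12.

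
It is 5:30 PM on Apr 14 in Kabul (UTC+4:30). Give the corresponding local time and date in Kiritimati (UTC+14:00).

In UTC: 5:30 PM − 4:30 = 1:00 PM on Apr 14.
Kiritimati is UTC+14:00: 1:00 PM + 14:00 = 3:00 AM on Apr 15.

3:00 AM on April 15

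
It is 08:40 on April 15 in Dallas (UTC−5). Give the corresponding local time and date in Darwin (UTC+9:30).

23:10 on April 15

Darwin is 14:30 ahead of Dallas.
Shift by the zone difference: 08:40 + 14:30 = 23:10 on Apr 15 in Darwin.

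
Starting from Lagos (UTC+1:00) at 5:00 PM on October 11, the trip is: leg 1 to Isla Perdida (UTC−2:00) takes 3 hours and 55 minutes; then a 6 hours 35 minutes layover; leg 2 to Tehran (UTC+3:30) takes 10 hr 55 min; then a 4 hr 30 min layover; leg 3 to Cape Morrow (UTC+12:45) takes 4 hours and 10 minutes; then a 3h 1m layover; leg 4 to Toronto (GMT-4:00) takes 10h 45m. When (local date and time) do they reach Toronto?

7:51 AM on October 13

Convert departure to UTC: 5:00 PM − 1:00 = 4:00 PM UTC on Oct 11.
Add 3 hours 55 minutes leg 1 → 7:55 PM UTC.
Add 6 hours and 35 minutes layover in Isla Perdida → 2:30 AM UTC (Oct 12).
Add 10 hours and 55 minutes leg 2 → 1:25 PM UTC.
Add 4 hours and 30 minutes layover in Tehran → 5:55 PM UTC.
Add 4 hours 10 minutes leg 3 → 10:05 PM UTC.
Add 3 hours and 1 minute layover in Cape Morrow → 1:06 AM UTC (Oct 13).
Add 10 hours 45 minutes leg 4 → 11:51 AM UTC.
Toronto is UTC−4:00, so local arrival = 11:51 AM − 4:00 = 7:51 AM on Oct 13.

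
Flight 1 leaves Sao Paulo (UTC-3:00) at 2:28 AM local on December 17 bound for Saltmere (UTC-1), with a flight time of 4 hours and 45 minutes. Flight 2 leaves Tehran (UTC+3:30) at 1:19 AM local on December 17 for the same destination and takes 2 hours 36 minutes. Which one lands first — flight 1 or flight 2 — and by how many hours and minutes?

Flight 1 in UTC: 2:28 AM + 3:00 = 5:28 AM on Dec 17.
+4 hours and 45 minutes → arrive 10:13 AM UTC on Dec 17.
Flight 2 in UTC: 1:19 AM − 3:30 = 9:49 PM on Dec 16.
+2 hours 36 minutes → arrive 12:25 AM UTC on Dec 17.
Flight 2 lands earlier by 9 hours 48 minutes.

the second, by 9 hours 48 minutes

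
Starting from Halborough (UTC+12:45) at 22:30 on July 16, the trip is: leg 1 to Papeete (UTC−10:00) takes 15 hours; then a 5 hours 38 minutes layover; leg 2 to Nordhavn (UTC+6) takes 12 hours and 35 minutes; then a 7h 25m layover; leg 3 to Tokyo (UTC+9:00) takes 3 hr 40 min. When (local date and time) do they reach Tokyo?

Convert departure to UTC: 22:30 − 12:45 = 09:45 UTC on Jul 16.
Add 15 hours leg 1 → 00:45 UTC (Jul 17).
Add 5 hours 38 minutes layover in Papeete → 06:23 UTC.
Add 12 hours and 35 minutes leg 2 → 18:58 UTC.
Add 7 hours 25 minutes layover in Nordhavn → 02:23 UTC (Jul 18).
Add 3 hours and 40 minutes leg 3 → 06:03 UTC.
Tokyo is UTC+9:00, so local arrival = 06:03 + 9:00 = 15:03 on Jul 18.

15:03 on Jul 18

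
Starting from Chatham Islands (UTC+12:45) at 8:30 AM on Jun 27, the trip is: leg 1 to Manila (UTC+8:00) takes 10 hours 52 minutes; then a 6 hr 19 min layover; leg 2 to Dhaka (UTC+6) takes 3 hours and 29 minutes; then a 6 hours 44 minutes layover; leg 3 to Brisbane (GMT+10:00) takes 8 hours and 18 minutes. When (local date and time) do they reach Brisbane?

Convert departure to UTC: 8:30 AM − 12:45 = 7:45 PM UTC on Jun 26.
Add 10 hours 52 minutes leg 1 → 6:37 AM UTC (Jun 27).
Add 6 hours 19 minutes layover in Manila → 12:56 PM UTC.
Add 3 hours 29 minutes leg 2 → 4:25 PM UTC.
Add 6 hours 44 minutes layover in Dhaka → 11:09 PM UTC.
Add 8 hours 18 minutes leg 3 → 7:27 AM UTC (Jun 28).
Brisbane is UTC+10:00, so local arrival = 7:27 AM + 10:00 = 5:27 PM on Jun 28.

5:27 PM on June 28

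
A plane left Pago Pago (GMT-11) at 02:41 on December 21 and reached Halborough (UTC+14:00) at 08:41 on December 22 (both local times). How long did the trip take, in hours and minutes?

Halborough is 25:00 ahead of Pago Pago.
Clock-face elapsed time (ignoring zones) is 30 hours.
Actual elapsed = 30 hours − 25:00 = 5 hours.

5 hours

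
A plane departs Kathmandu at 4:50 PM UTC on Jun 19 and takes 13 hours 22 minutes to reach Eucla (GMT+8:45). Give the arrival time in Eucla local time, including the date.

2:57 PM on June 20

Departure is given in UTC: 4:50 PM on Jun 19.
Add 13 hours and 22 minutes → 6:12 AM UTC (Jun 20).
Eucla is UTC+8:45: 6:12 AM + 8:45 = 2:57 PM on Jun 20.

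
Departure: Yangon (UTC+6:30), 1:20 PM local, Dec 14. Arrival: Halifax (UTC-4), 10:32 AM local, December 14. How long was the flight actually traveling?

7 hours 42 minutes

Halifax is 10:30 behind Yangon.
Clock-face elapsed time (ignoring zones) is −2 hours 48 minutes.
Actual elapsed = −2 hours 48 minutes + 10:30 = 7 hours 42 minutes.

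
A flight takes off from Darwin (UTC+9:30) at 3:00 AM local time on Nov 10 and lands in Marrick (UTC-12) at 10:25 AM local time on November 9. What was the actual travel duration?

4 hours 55 minutes

Marrick is 21:30 behind Darwin.
Clock-face elapsed time (ignoring zones) is −16 hours 35 minutes.
Actual elapsed = −16 hours 35 minutes + 21:30 = 4 hours 55 minutes.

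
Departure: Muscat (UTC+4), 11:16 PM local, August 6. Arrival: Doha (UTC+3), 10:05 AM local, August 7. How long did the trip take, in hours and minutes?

11 hours 49 minutes

Departure in UTC: 11:16 PM − 4:00 = 7:16 PM on Aug 6.
Arrival in UTC: 10:05 AM − 3:00 = 7:05 AM on Aug 7.
Elapsed = 7:05 AM − 7:16 PM (+1 day) = 11 hours 49 minutes.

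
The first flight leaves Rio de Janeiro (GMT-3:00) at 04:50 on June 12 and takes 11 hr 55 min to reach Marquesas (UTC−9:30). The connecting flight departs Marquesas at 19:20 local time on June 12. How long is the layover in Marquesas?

9 hours 5 minutes

Convert departure to UTC: 04:50 + 3:00 = 07:50 UTC on Jun 12.
Add 11 hours 55 minutes flight time → 19:45 UTC.
Marquesas is UTC−9:30, so local arrival = 19:45 − 9:30 = 10:15 on Jun 12.
Layover = 19:20 − 10:15 = 9 hours 5 minutes.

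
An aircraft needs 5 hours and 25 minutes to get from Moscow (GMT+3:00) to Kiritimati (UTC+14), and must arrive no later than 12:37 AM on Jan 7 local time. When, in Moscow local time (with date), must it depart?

Target arrival in UTC: 12:37 AM − 14:00 = 10:37 AM on Jan 6.
Subtract 5 hours 25 minutes → departure 5:12 AM UTC on Jan 6.
Moscow is UTC+3:00: 5:12 AM + 3:00 = 8:12 AM on Jan 6.

8:12 AM on January 6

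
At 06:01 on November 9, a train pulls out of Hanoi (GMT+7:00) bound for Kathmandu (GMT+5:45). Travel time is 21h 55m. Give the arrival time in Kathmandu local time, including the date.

02:41 on Nov 10

Convert departure to UTC: 06:01 − 7:00 = 23:01 UTC on Nov 8.
Add 21 hours 55 minutes travel time → 20:56 UTC (Nov 9).
Kathmandu is UTC+5:45, so local arrival = 20:56 + 5:45 = 02:41 on Nov 10.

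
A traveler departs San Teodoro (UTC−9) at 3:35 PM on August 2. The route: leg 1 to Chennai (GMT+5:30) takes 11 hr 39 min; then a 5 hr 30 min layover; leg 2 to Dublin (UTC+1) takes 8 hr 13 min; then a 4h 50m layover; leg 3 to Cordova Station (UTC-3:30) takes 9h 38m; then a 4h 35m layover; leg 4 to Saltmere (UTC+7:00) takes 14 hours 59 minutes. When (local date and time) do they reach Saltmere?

Convert departure to UTC: 3:35 PM + 9:00 = 12:35 AM UTC on Aug 3.
Add 11 hours 39 minutes leg 1 → 12:14 PM UTC.
Add 5 hours and 30 minutes layover in Chennai → 5:44 PM UTC.
Add 8 hours and 13 minutes leg 2 → 1:57 AM UTC (Aug 4).
Add 4 hours 50 minutes layover in Dublin → 6:47 AM UTC.
Add 9 hours 38 minutes leg 3 → 4:25 PM UTC.
Add 4 hours and 35 minutes layover in Cordova Station → 9:00 PM UTC.
Add 14 hours and 59 minutes leg 4 → 11:59 AM UTC (Aug 5).
Saltmere is UTC+7:00, so local arrival = 11:59 AM + 7:00 = 6:59 PM on Aug 5.

6:59 PM on August 5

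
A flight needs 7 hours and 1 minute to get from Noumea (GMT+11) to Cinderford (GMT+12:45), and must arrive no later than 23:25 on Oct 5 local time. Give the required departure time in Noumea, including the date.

14:39 on Oct 5

Target arrival in UTC: 23:25 − 12:45 = 10:40 on Oct 5.
Subtract 7 hours and 1 minute → departure 03:39 UTC on Oct 5.
Noumea is UTC+11:00: 03:39 + 11:00 = 14:39 on Oct 5.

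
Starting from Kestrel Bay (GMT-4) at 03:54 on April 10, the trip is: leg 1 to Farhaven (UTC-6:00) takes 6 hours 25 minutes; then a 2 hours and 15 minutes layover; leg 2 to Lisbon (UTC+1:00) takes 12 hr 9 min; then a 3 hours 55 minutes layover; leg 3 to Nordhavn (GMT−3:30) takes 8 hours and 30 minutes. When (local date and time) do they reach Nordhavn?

13:38 on April 11

Convert departure to UTC: 03:54 + 4:00 = 07:54 UTC on Apr 10.
Add 6 hours and 25 minutes leg 1 → 14:19 UTC.
Add 2 hours and 15 minutes layover in Farhaven → 16:34 UTC.
Add 12 hours and 9 minutes leg 2 → 04:43 UTC (Apr 11).
Add 3 hours and 55 minutes layover in Lisbon → 08:38 UTC.
Add 8 hours and 30 minutes leg 3 → 17:08 UTC.
Nordhavn is UTC−3:30, so local arrival = 17:08 − 3:30 = 13:38 on Apr 11.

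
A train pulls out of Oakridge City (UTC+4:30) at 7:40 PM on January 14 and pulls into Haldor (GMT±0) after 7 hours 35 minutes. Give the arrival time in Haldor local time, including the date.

10:45 PM on Jan 14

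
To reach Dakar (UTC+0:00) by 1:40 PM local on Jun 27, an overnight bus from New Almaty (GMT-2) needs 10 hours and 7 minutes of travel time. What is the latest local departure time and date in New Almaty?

1:33 AM on June 27

Target arrival is already UTC: 1:40 PM on Jun 27.
Subtract 10 hours and 7 minutes → departure 3:33 AM UTC on Jun 27.
New Almaty is UTC−2:00: 3:33 AM − 2:00 = 1:33 AM on Jun 27.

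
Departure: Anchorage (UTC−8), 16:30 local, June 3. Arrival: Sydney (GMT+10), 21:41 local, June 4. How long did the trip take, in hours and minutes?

Sydney is 18:00 ahead of Anchorage.
Clock-face elapsed time (ignoring zones) is 29 hours 11 minutes.
Actual elapsed = 29 hours 11 minutes − 18:00 = 11 hours 11 minutes.

11 hours 11 minutes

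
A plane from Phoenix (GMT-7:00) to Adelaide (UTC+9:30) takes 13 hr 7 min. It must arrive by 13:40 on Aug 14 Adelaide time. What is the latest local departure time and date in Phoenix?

08:03 on August 13

Target arrival in UTC: 13:40 − 9:30 = 04:10 on Aug 14.
Subtract 13 hours and 7 minutes → departure 15:03 UTC on Aug 13.
Phoenix is UTC−7:00: 15:03 − 7:00 = 08:03 on Aug 13.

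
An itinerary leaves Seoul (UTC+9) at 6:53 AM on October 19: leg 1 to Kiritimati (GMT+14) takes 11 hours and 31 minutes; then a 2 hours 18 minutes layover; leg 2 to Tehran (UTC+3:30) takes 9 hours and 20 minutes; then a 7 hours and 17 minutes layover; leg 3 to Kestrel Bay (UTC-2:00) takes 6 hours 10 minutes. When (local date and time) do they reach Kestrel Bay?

Convert departure to UTC: 6:53 AM − 9:00 = 9:53 PM UTC on Oct 18.
Add 11 hours 31 minutes leg 1 → 9:24 AM UTC (Oct 19).
Add 2 hours and 18 minutes layover in Kiritimati → 11:42 AM UTC.
Add 9 hours 20 minutes leg 2 → 9:02 PM UTC.
Add 7 hours 17 minutes layover in Tehran → 4:19 AM UTC (Oct 20).
Add 6 hours 10 minutes leg 3 → 10:29 AM UTC.
Kestrel Bay is UTC−2:00, so local arrival = 10:29 AM − 2:00 = 8:29 AM on Oct 20.

8:29 AM on Oct 20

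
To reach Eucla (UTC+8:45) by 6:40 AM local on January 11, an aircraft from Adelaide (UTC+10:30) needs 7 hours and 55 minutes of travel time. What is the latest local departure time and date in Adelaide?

Target arrival in UTC: 6:40 AM − 8:45 = 9:55 PM on Jan 10.
Subtract 7 hours and 55 minutes → departure 2:00 PM UTC on Jan 10.
Adelaide is UTC+10:30: 2:00 PM + 10:30 = 12:30 AM on Jan 11.

12:30 AM on January 11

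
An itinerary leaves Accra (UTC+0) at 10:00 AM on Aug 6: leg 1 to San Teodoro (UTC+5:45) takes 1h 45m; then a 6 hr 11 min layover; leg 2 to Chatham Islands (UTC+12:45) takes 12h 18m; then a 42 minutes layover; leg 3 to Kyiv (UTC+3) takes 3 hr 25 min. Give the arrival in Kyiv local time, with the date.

Accra is at UTC+0, so departure is already 10:00 AM UTC on Aug 6.
Add 1 hour and 45 minutes leg 1 → 11:45 AM UTC.
Add 6 hours and 11 minutes layover in San Teodoro → 5:56 PM UTC.
Add 12 hours 18 minutes leg 2 → 6:14 AM UTC (Aug 7).
Add 42 minutes layover in Chatham Islands → 6:56 AM UTC.
Add 3 hours 25 minutes leg 3 → 10:21 AM UTC.
Kyiv is UTC+3:00, so local arrival = 10:21 AM + 3:00 = 1:21 PM on Aug 7.

1:21 PM on August 7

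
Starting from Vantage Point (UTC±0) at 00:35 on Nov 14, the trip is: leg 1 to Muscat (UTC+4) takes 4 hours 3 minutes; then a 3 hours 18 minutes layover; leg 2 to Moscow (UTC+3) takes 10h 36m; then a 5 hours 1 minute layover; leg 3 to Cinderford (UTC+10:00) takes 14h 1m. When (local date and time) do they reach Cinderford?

23:34 on November 15

Vantage Point is at UTC+0, so departure is already 00:35 UTC on Nov 14.
Add 4 hours and 3 minutes leg 1 → 04:38 UTC.
Add 3 hours and 18 minutes layover in Muscat → 07:56 UTC.
Add 10 hours 36 minutes leg 2 → 18:32 UTC.
Add 5 hours 1 minute layover in Moscow → 23:33 UTC.
Add 14 hours 1 minute leg 3 → 13:34 UTC (Nov 15).
Cinderford is UTC+10:00, so local arrival = 13:34 + 10:00 = 23:34 on Nov 15.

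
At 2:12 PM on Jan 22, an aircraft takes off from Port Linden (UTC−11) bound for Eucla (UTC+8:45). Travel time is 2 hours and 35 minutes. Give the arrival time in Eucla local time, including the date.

12:32 PM on January 23

Convert departure to UTC: 2:12 PM + 11:00 = 1:12 AM UTC on Jan 23.
Add 2 hours 35 minutes travel time → 3:47 AM UTC.
Eucla is UTC+8:45, so local arrival = 3:47 AM + 8:45 = 12:32 PM on Jan 23.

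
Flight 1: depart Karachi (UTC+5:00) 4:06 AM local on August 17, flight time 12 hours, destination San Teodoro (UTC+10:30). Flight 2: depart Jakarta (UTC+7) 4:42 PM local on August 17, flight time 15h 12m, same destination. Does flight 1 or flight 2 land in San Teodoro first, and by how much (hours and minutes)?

the first, by 13 hours 48 minutes

Flight 1 in UTC: 4:06 AM − 5:00 = 11:06 PM on Aug 16.
+12 hours → arrive 11:06 AM UTC on Aug 17.
Flight 2 in UTC: 4:42 PM − 7:00 = 9:42 AM on Aug 17.
+15 hours 12 minutes → arrive 12:54 AM UTC on Aug 18.
Flight 1 lands earlier by 13 hours 48 minutes.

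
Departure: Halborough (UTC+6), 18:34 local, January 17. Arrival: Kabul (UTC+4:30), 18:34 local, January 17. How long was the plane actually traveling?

1 hour 30 minutes

Departure in UTC: 18:34 − 6:00 = 12:34 on Jan 17.
Arrival in UTC: 18:34 − 4:30 = 14:04 on Jan 17.
Elapsed = 14:04 − 12:34 = 1 hour 30 minutes.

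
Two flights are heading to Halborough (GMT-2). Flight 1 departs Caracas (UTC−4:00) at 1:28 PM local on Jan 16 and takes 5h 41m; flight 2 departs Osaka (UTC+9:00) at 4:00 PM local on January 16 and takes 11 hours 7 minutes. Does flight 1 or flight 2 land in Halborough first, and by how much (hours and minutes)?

the second, by 5 hours 2 minutes

Flight 1 in UTC: 1:28 PM + 4:00 = 5:28 PM on Jan 16.
+5 hours 41 minutes → arrive 11:09 PM UTC on Jan 16.
Flight 2 in UTC: 4:00 PM − 9:00 = 7:00 AM on Jan 16.
+11 hours 7 minutes → arrive 6:07 PM UTC on Jan 16.
Flight 2 lands earlier by 5 hours 2 minutes.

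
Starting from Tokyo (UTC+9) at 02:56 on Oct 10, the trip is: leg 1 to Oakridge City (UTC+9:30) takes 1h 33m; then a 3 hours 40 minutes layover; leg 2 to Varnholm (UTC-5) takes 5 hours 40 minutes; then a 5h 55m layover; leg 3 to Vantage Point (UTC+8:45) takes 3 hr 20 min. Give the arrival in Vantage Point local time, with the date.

Convert departure to UTC: 02:56 − 9:00 = 17:56 UTC on Oct 9.
Add 1 hour and 33 minutes leg 1 → 19:29 UTC.
Add 3 hours 40 minutes layover in Oakridge City → 23:09 UTC.
Add 5 hours 40 minutes leg 2 → 04:49 UTC (Oct 10).
Add 5 hours and 55 minutes layover in Varnholm → 10:44 UTC.
Add 3 hours 20 minutes leg 3 → 14:04 UTC.
Vantage Point is UTC+8:45, so local arrival = 14:04 + 8:45 = 22:49 on Oct 10.

22:49 on Oct 10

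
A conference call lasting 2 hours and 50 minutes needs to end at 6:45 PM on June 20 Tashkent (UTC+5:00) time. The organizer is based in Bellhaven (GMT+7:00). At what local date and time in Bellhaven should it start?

5:55 PM on June 20

Target end time in UTC: 6:45 PM − 5:00 = 1:45 PM on Jun 20.
Subtract 2 hours 50 minutes → start 10:55 AM UTC on Jun 20.
Bellhaven is UTC+7:00: 10:55 AM + 7:00 = 5:55 PM on Jun 20.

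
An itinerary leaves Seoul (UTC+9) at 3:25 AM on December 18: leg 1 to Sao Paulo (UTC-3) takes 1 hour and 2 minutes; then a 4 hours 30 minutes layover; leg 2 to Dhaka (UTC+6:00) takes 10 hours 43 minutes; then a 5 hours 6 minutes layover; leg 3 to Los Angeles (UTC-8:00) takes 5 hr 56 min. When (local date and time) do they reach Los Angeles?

Convert departure to UTC: 3:25 AM − 9:00 = 6:25 PM UTC on Dec 17.
Add 1 hour and 2 minutes leg 1 → 7:27 PM UTC.
Add 4 hours 30 minutes layover in Sao Paulo → 11:57 PM UTC.
Add 10 hours 43 minutes leg 2 → 10:40 AM UTC (Dec 18).
Add 5 hours 6 minutes layover in Dhaka → 3:46 PM UTC.
Add 5 hours and 56 minutes leg 3 → 9:42 PM UTC.
Los Angeles is UTC−8:00, so local arrival = 9:42 PM − 8:00 = 1:42 PM on Dec 18.

1:42 PM on Dec 18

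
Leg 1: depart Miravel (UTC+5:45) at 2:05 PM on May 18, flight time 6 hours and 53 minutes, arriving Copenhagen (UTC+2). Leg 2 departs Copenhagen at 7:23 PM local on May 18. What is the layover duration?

Convert departure to UTC: 2:05 PM − 5:45 = 8:20 AM UTC on May 18.
Add 6 hours 53 minutes flight time → 3:13 PM UTC.
Copenhagen is UTC+2:00, so local arrival = 3:13 PM + 2:00 = 5:13 PM on May 18.
Layover = 7:23 PM − 5:13 PM = 2 hours 10 minutes.

2 hours 10 minutes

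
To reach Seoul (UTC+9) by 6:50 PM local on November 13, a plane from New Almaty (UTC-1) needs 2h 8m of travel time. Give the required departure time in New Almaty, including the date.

Target arrival in UTC: 6:50 PM − 9:00 = 9:50 AM on Nov 13.
Subtract 2 hours and 8 minutes → departure 7:42 AM UTC on Nov 13.
New Almaty is UTC−1:00: 7:42 AM − 1:00 = 6:42 AM on Nov 13.

6:42 AM on Nov 13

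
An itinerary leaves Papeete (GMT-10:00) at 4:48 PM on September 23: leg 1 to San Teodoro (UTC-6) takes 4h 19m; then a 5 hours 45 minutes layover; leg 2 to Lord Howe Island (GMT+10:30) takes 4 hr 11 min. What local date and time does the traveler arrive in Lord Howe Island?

3:33 AM on Sep 25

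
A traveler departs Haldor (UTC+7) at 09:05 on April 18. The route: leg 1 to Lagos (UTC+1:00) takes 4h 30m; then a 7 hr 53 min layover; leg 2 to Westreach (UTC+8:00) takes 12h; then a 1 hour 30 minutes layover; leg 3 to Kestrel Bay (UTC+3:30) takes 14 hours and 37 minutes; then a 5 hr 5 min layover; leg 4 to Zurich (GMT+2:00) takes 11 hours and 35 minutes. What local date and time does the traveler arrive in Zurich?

13:15 on April 20

Convert departure to UTC: 09:05 − 7:00 = 02:05 UTC on Apr 18.
Add 4 hours and 30 minutes leg 1 → 06:35 UTC.
Add 7 hours and 53 minutes layover in Lagos → 14:28 UTC.
Add 12 hours leg 2 → 02:28 UTC (Apr 19).
Add 1 hour 30 minutes layover in Westreach → 03:58 UTC.
Add 14 hours and 37 minutes leg 3 → 18:35 UTC.
Add 5 hours and 5 minutes layover in Kestrel Bay → 23:40 UTC.
Add 11 hours and 35 minutes leg 4 → 11:15 UTC (Apr 20).
Zurich is UTC+2:00, so local arrival = 11:15 + 2:00 = 13:15 on Apr 20.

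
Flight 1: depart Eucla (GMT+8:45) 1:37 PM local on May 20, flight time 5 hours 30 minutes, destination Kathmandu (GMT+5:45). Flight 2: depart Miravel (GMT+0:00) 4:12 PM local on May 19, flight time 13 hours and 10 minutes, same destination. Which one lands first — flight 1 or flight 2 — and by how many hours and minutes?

the second, by 5 hours

Flight 1 in UTC: 1:37 PM − 8:45 = 4:52 AM on May 20.
+5 hours 30 minutes → arrive 10:22 AM UTC on May 20.
Flight 2 departs at 4:12 PM UTC (May 19).
+13 hours and 10 minutes → arrive 5:22 AM UTC on May 20.
Flight 2 lands earlier by 5 hours.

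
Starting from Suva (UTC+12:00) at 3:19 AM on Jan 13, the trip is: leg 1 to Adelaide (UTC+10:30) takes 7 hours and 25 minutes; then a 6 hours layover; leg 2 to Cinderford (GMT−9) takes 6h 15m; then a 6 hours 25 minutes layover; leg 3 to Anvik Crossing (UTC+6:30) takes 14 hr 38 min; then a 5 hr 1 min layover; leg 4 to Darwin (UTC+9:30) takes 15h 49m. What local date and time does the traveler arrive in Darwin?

2:22 PM on Jan 15

Convert departure to UTC: 3:19 AM − 12:00 = 3:19 PM UTC on Jan 12.
Add 7 hours 25 minutes leg 1 → 10:44 PM UTC.
Add 6 hours layover in Adelaide → 4:44 AM UTC (Jan 13).
Add 6 hours and 15 minutes leg 2 → 10:59 AM UTC.
Add 6 hours 25 minutes layover in Cinderford → 5:24 PM UTC.
Add 14 hours and 38 minutes leg 3 → 8:02 AM UTC (Jan 14).
Add 5 hours 1 minute layover in Anvik Crossing → 1:03 PM UTC.
Add 15 hours and 49 minutes leg 4 → 4:52 AM UTC (Jan 15).
Darwin is UTC+9:30, so local arrival = 4:52 AM + 9:30 = 2:22 PM on Jan 15.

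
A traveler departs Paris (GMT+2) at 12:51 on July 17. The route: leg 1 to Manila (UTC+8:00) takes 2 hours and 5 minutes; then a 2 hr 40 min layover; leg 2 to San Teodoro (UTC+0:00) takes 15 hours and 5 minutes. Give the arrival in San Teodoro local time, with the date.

06:41 on July 18

Convert departure to UTC: 12:51 − 2:00 = 10:51 UTC on Jul 17.
Add 2 hours and 5 minutes leg 1 → 12:56 UTC.
Add 2 hours 40 minutes layover in Manila → 15:36 UTC.
Add 15 hours 5 minutes leg 2 → 06:41 UTC (Jul 18).
San Teodoro is UTC+0, so local arrival is the same: 06:41 on Jul 18.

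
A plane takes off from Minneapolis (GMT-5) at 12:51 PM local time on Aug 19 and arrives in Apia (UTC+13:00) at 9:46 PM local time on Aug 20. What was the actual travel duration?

14 hours 55 minutes

Apia is 18:00 ahead of Minneapolis.
Clock-face elapsed time (ignoring zones) is 32 hours 55 minutes.
Actual elapsed = 32 hours 55 minutes − 18:00 = 14 hours 55 minutes.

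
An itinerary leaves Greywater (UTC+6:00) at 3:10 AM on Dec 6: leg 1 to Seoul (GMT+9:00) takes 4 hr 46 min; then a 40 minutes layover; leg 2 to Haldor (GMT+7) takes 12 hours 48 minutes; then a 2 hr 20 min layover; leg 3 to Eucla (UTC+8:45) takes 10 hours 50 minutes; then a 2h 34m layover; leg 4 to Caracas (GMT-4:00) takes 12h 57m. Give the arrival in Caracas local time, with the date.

4:05 PM on Dec 7

Convert departure to UTC: 3:10 AM − 6:00 = 9:10 PM UTC on Dec 5.
Add 4 hours and 46 minutes leg 1 → 1:56 AM UTC (Dec 6).
Add 40 minutes layover in Seoul → 2:36 AM UTC.
Add 12 hours and 48 minutes leg 2 → 3:24 PM UTC.
Add 2 hours and 20 minutes layover in Haldor → 5:44 PM UTC.
Add 10 hours and 50 minutes leg 3 → 4:34 AM UTC (Dec 7).
Add 2 hours and 34 minutes layover in Eucla → 7:08 AM UTC.
Add 12 hours and 57 minutes leg 4 → 8:05 PM UTC.
Caracas is UTC−4:00, so local arrival = 8:05 PM − 4:00 = 4:05 PM on Dec 7.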